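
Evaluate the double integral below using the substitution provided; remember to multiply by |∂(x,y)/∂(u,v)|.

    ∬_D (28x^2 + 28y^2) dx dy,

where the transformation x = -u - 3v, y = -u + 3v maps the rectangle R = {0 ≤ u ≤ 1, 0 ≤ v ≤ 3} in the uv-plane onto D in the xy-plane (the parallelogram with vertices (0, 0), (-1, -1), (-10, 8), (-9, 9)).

Compute the Jacobian determinant of (x, y) with respect to (u, v):

    ∂(x,y)/∂(u,v) = | -1  -3 | = (-1)(3) - (-3)(-1) = -6.
                   | -1  3 |

Its absolute value is |J| = 6 (the area scaling factor).

Substituting x = -u - 3v, y = -u + 3v into the integrand,

    28x^2 + 28y^2 → 56u^2 + 504v^2,

so the integral becomes

    ∬_R (56u^2 + 504v^2) · |J| du dv = ∫_0^1 ∫_0^3 (336u^2 + 3024v^2) dv du.

Inner (v): 1008u^2 + 27216.
Outer (u): 27552.

Therefore ∬_D (28x^2 + 28y^2) dx dy = 27552.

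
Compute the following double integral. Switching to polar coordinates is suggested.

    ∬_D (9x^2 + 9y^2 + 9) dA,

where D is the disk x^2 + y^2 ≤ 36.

The region D is 0 ≤ r ≤ 6, 0 ≤ θ ≤ 2π in polar coordinates, where x = r cos(θ), y = r sin(θ), and dA = r dr dθ.

Under the substitution, the integrand becomes 9r^2 + 9, so

    ∬_D (9x^2 + 9y^2 + 9) dA = ∫_{0}^{2π} ∫_{0}^{6} (9r^2 + 9) · r dr dθ.

Inner integral (in r): ∫_{0}^{6} (9r^2 + 9) · r dr = 3078.

Outer integral (in θ): ∫_{0}^{2π} (3078) dθ = 6156π.

Therefore ∬_D (9x^2 + 9y^2 + 9) dA = 6156π.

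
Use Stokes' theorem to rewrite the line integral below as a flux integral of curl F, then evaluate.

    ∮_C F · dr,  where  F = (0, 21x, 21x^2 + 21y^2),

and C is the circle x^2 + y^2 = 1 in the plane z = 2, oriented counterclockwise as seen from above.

Let S be the flat disk x^2 + y^2 ≤ 1 in the plane z = 2, with upward unit normal n̂ = ẑ. By Stokes' theorem,

    ∮_C F · dr = ∬_S (∇ × F) · n̂ dS = ∬_D (curl F)_z dA,

where D is the disk x^2 + y^2 ≤ 1.

Compute the curl of F = (0, 21x, 21x^2 + 21y^2):
    (∇ × F)_x = ∂F_z/∂y - ∂F_y/∂z = 42y,
    (∇ × F)_y = ∂F_x/∂z - ∂F_z/∂x = -42x,
    (∇ × F)_z = ∂F_y/∂x - ∂F_x/∂y = 21.

On z = 2, (curl F)_z = 21.

Convert to polar (x = r cos θ, y = r sin θ, dA = r dr dθ); the integrand becomes 21, so

    ∬_D (curl F)_z dA = ∫_0^{2π} ∫_0^{1} (21) · r dr dθ.

Inner (r from 0 to 1): 21/2.
Outer (θ from 0 to 2π): 21π.

Therefore ∮_C F · dr = 21π.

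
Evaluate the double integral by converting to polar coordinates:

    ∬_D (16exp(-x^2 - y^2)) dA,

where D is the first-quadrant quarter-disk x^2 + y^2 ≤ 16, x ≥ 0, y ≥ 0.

The region D is 0 ≤ r ≤ 4, 0 ≤ θ ≤ π/2 in polar coordinates, where x = r cos(θ), y = r sin(θ), and dA = r dr dθ.

Under the substitution, the integrand becomes 16exp(-r^2), so

    ∬_D (16exp(-x^2 - y^2)) dA = ∫_{0}^{π/2} ∫_{0}^{4} (16exp(-r^2)) · r dr dθ.

Inner integral (in r): ∫_{0}^{4} (16exp(-r^2)) · r dr = 8 - 8exp(-16).

Outer integral (in θ): ∫_{0}^{π/2} (8 - 8exp(-16)) dθ = -4π exp(-16) + 4π.

Therefore ∬_D (16exp(-x^2 - y^2)) dA = -4π exp(-16) + 4π.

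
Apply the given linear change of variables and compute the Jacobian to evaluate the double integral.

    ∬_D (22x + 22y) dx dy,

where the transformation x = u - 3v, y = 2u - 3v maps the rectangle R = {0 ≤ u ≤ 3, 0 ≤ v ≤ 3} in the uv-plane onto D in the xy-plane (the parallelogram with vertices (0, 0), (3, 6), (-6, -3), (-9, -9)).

Compute the Jacobian determinant of (x, y) with respect to (u, v):

    ∂(x,y)/∂(u,v) = | 1  -3 | = (1)(-3) - (-3)(2) = 3.
                   | 2  -3 |

Its absolute value is |J| = 3 (the area scaling factor).

Substituting x = u - 3v, y = 2u - 3v into the integrand,

    22x + 22y → 66u - 132v,

so the integral becomes

    ∬_R (66u - 132v) · |J| du dv = ∫_0^3 ∫_0^3 (198u - 396v) dv du.

Inner (v): 594u - 1782.
Outer (u): -2673.

Therefore ∬_D (22x + 22y) dx dy = -2673.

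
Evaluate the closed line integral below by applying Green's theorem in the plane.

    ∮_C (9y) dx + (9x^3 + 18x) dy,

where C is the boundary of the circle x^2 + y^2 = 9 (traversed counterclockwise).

Green's theorem converts the closed line integral into a double integral over the enclosed region D:

    ∮_C P dx + Q dy = ∬_D (∂Q/∂x - ∂P/∂y) dA.

Here P = 9y, Q = 9x^3 + 18x, so

    ∂Q/∂x = 27x^2 + 18,    ∂P/∂y = 9,
    ∂Q/∂x - ∂P/∂y = 27x^2 + 9.

D is the region x^2 + y^2 ≤ 9. Evaluating the double integral:

In polar coordinates (x = r cos θ, y = r sin θ, dA = r dr dθ) the integrand becomes 27r^2cos(θ)^2 + 9, so

    ∬_D (27x^2 + 9) dA = ∫_0^{2π} ∫_0^{3} (27r^2cos(θ)^2 + 9) · r dr dθ.

Inner (r from 0 to 3): 2187cos(θ)^2/4 + 81/2.
Outer (θ from 0 to 2π): 2511π/4.

Therefore ∮_C P dx + Q dy = 2511π/4.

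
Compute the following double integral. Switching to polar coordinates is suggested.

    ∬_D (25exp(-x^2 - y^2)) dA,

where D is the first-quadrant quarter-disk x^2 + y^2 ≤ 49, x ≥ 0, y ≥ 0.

The region D is 0 ≤ r ≤ 7, 0 ≤ θ ≤ π/2 in polar coordinates, where x = r cos(θ), y = r sin(θ), and dA = r dr dθ.

Under the substitution, the integrand becomes 25exp(-r^2), so

    ∬_D (25exp(-x^2 - y^2)) dA = ∫_{0}^{π/2} ∫_{0}^{7} (25exp(-r^2)) · r dr dθ.

Inner integral (in r): ∫_{0}^{7} (25exp(-r^2)) · r dr = 25/2 - 25exp(-49)/2.

Outer integral (in θ): ∫_{0}^{π/2} (25/2 - 25exp(-49)/2) dθ = -25π (1 - exp(49))exp(-49)/4.

Therefore ∬_D (25exp(-x^2 - y^2)) dA = -25π (1 - exp(49))exp(-49)/4.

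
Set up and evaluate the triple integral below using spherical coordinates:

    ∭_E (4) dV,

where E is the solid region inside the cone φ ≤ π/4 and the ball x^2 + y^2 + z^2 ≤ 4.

In spherical coordinates, x = ρ sin(φ) cos(θ), y = ρ sin(φ) sin(θ), z = ρ cos(φ), and dV = ρ^2 sin(φ) dρ dφ dθ.

The integrand becomes 4, so

    ∭_E (4) dV = ∫_{0}^{2π} ∫_{0}^{π/4} ∫_{0}^{2} (4) · ρ^2 sin(φ) dρ dφ dθ.

Inner (ρ): 32sin(φ)/3.
Middle (φ): 32/3 - 16sqrt(2)/3.
Outer (θ): 32π (2 - sqrt(2))/3.

Therefore the triple integral equals 32π (2 - sqrt(2))/3.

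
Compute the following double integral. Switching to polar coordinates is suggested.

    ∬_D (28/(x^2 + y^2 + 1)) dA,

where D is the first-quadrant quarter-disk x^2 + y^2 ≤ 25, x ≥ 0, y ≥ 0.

The region D is 0 ≤ r ≤ 5, 0 ≤ θ ≤ π/2 in polar coordinates, where x = r cos(θ), y = r sin(θ), and dA = r dr dθ.

Under the substitution, the integrand becomes 28/(r^2 + 1), so

    ∬_D (28/(x^2 + y^2 + 1)) dA = ∫_{0}^{π/2} ∫_{0}^{5} (28/(r^2 + 1)) · r dr dθ.

Inner integral (in r): ∫_{0}^{5} (28/(r^2 + 1)) · r dr = log(64509974703297150976).

Outer integral (in θ): ∫_{0}^{π/2} (log(64509974703297150976)) dθ = 7π log(26).

Therefore ∬_D (28/(x^2 + y^2 + 1)) dA = 7π log(26).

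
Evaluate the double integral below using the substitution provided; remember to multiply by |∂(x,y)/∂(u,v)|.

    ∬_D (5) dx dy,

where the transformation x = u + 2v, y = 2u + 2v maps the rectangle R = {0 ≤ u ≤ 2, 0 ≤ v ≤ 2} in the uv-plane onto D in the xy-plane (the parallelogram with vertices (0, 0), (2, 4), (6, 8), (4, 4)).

Compute the Jacobian determinant of (x, y) with respect to (u, v):

    ∂(x,y)/∂(u,v) = | 1  2 | = (1)(2) - (2)(2) = -2.
                   | 2  2 |

Its absolute value is |J| = 2 (the area scaling factor).

Substituting x = u + 2v, y = 2u + 2v into the integrand,

    5 → 5,

so the integral becomes

    ∬_R (5) · |J| du dv = ∫_0^2 ∫_0^2 (10) dv du.

Inner (v): 20.
Outer (u): 40.

Therefore ∬_D (5) dx dy = 40.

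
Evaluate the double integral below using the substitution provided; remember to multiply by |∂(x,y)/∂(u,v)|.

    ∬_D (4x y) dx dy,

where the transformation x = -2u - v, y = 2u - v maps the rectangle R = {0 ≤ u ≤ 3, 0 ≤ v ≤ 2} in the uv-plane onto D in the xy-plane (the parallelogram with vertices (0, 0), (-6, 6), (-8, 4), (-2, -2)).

Compute the Jacobian determinant of (x, y) with respect to (u, v):

    ∂(x,y)/∂(u,v) = | -2  -1 | = (-2)(-1) - (-1)(2) = 4.
                   | 2  -1 |

Its absolute value is |J| = 4 (the area scaling factor).

Substituting x = -2u - v, y = 2u - v into the integrand,

    4x y → -16u^2 + 4v^2,

so the integral becomes

    ∬_R (-16u^2 + 4v^2) · |J| du dv = ∫_0^3 ∫_0^2 (-64u^2 + 16v^2) dv du.

Inner (v): 128/3 - 128u^2.
Outer (u): -1024.

Therefore ∬_D (4x y) dx dy = -1024.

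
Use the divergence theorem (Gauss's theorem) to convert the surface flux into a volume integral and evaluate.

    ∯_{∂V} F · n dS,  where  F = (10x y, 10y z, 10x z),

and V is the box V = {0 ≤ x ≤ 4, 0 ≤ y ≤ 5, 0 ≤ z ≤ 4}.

By the divergence theorem,

    ∯_{∂V} F · n dS = ∭_V (∇ · F) dV.

Compute the divergence:
    ∇ · F = ∂F_x/∂x + ∂F_y/∂y + ∂F_z/∂z = 10y + 10z + 10x = 10x + 10y + 10z.

V is a rectangular box, so dV = dx dy dz with 0 ≤ x ≤ 4, 0 ≤ y ≤ 5, 0 ≤ z ≤ 4.

Integrate (10x + 10y + 10z) over V as an iterated integral:

    ∭_V (∇·F) dV = ∫_0^{4} ∫_0^{5} ∫_0^{4} (10x + 10y + 10z) dz dy dx.

Inner (z from 0 to 4): 40x + 40y + 80.
Middle (y from 0 to 5): 200x + 900.
Outer (x from 0 to 4): 5200.

Therefore ∯_{∂V} F · n dS = 5200.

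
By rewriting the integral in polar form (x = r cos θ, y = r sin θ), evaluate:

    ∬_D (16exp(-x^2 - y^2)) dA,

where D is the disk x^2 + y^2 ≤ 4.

The region D is 0 ≤ r ≤ 2, 0 ≤ θ ≤ 2π in polar coordinates, where x = r cos(θ), y = r sin(θ), and dA = r dr dθ.

Under the substitution, the integrand becomes 16exp(-r^2), so

    ∬_D (16exp(-x^2 - y^2)) dA = ∫_{0}^{2π} ∫_{0}^{2} (16exp(-r^2)) · r dr dθ.

Inner integral (in r): ∫_{0}^{2} (16exp(-r^2)) · r dr = 8 - 8exp(-4).

Outer integral (in θ): ∫_{0}^{2π} (8 - 8exp(-4)) dθ = -16π exp(-4) + 16π.

Therefore ∬_D (16exp(-x^2 - y^2)) dA = -16π exp(-4) + 16π.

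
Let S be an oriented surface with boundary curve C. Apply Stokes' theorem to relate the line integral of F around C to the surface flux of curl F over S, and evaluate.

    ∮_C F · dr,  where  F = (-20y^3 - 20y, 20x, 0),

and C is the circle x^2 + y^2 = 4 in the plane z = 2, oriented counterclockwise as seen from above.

Let S be the flat disk x^2 + y^2 ≤ 4 in the plane z = 2, with upward unit normal n̂ = ẑ. By Stokes' theorem,

    ∮_C F · dr = ∬_S (∇ × F) · n̂ dS = ∬_D (curl F)_z dA,

where D is the disk x^2 + y^2 ≤ 4.

Compute the curl of F = (-20y^3 - 20y, 20x, 0):
    (∇ × F)_x = ∂F_z/∂y - ∂F_y/∂z = 0,
    (∇ × F)_y = ∂F_x/∂z - ∂F_z/∂x = 0,
    (∇ × F)_z = ∂F_y/∂x - ∂F_x/∂y = 60y^2 + 40.

On z = 2, (curl F)_z = 60y^2 + 40.

Convert to polar (x = r cos θ, y = r sin θ, dA = r dr dθ); the integrand becomes 60r^2sin(θ)^2 + 40, so

    ∬_D (curl F)_z dA = ∫_0^{2π} ∫_0^{2} (60r^2sin(θ)^2 + 40) · r dr dθ.

Inner (r from 0 to 2): 240sin(θ)^2 + 80.
Outer (θ from 0 to 2π): 400π.

Therefore ∮_C F · dr = 400π.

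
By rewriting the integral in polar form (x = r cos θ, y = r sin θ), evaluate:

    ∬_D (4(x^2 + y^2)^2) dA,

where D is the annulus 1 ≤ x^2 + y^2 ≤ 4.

The region D is 1 ≤ r ≤ 2, 0 ≤ θ ≤ 2π in polar coordinates, where x = r cos(θ), y = r sin(θ), and dA = r dr dθ.

Under the substitution, the integrand becomes 4r^4, so

    ∬_D (4(x^2 + y^2)^2) dA = ∫_{0}^{2π} ∫_{1}^{2} (4r^4) · r dr dθ.

Inner integral (in r): ∫_{1}^{2} (4r^4) · r dr = 42.

Outer integral (in θ): ∫_{0}^{2π} (42) dθ = 84π.

Therefore ∬_D (4(x^2 + y^2)^2) dA = 84π.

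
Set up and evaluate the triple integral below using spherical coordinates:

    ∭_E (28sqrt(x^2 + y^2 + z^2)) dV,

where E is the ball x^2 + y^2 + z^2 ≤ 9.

In spherical coordinates, x = ρ sin(φ) cos(θ), y = ρ sin(φ) sin(θ), z = ρ cos(φ), and dV = ρ^2 sin(φ) dρ dφ dθ.

The integrand becomes 28ρ, so

    ∭_E (28sqrt(x^2 + y^2 + z^2)) dV = ∫_{0}^{2π} ∫_{0}^{π} ∫_{0}^{3} (28ρ) · ρ^2 sin(φ) dρ dφ dθ.

Inner (ρ): 567sin(φ).
Middle (φ): 1134.
Outer (θ): 2268π.

Therefore the triple integral equals 2268π.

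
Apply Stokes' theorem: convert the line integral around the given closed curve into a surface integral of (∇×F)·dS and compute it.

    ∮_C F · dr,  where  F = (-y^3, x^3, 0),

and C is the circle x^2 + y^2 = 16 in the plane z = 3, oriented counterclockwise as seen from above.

Let S be the flat disk x^2 + y^2 ≤ 16 in the plane z = 3, with upward unit normal n̂ = ẑ. By Stokes' theorem,

    ∮_C F · dr = ∬_S (∇ × F) · n̂ dS = ∬_D (curl F)_z dA,

where D is the disk x^2 + y^2 ≤ 16.

Compute the curl of F = (-y^3, x^3, 0):
    (∇ × F)_x = ∂F_z/∂y - ∂F_y/∂z = 0,
    (∇ × F)_y = ∂F_x/∂z - ∂F_z/∂x = 0,
    (∇ × F)_z = ∂F_y/∂x - ∂F_x/∂y = 3x^2 + 3y^2.

On z = 3, (curl F)_z = 3x^2 + 3y^2.

Convert to polar (x = r cos θ, y = r sin θ, dA = r dr dθ); the integrand becomes 3r^2, so

    ∬_D (curl F)_z dA = ∫_0^{2π} ∫_0^{4} (3r^2) · r dr dθ.

Inner (r from 0 to 4): 192.
Outer (θ from 0 to 2π): 384π.

Therefore ∮_C F · dr = 384π.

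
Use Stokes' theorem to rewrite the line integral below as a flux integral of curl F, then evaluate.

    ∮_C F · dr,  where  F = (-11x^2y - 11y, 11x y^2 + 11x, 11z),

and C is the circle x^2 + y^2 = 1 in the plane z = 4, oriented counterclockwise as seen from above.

Let S be the flat disk x^2 + y^2 ≤ 1 in the plane z = 4, with upward unit normal n̂ = ẑ. By Stokes' theorem,

    ∮_C F · dr = ∬_S (∇ × F) · n̂ dS = ∬_D (curl F)_z dA,

where D is the disk x^2 + y^2 ≤ 1.

Compute the curl of F = (-11x^2y - 11y, 11x y^2 + 11x, 11z):
    (∇ × F)_x = ∂F_z/∂y - ∂F_y/∂z = 0,
    (∇ × F)_y = ∂F_x/∂z - ∂F_z/∂x = 0,
    (∇ × F)_z = ∂F_y/∂x - ∂F_x/∂y = 11x^2 + 11y^2 + 22.

On z = 4, (curl F)_z = 11x^2 + 11y^2 + 22.

Convert to polar (x = r cos θ, y = r sin θ, dA = r dr dθ); the integrand becomes 11r^2 + 22, so

    ∬_D (curl F)_z dA = ∫_0^{2π} ∫_0^{1} (11r^2 + 22) · r dr dθ.

Inner (r from 0 to 1): 55/4.
Outer (θ from 0 to 2π): 55π/2.

Therefore ∮_C F · dr = 55π/2.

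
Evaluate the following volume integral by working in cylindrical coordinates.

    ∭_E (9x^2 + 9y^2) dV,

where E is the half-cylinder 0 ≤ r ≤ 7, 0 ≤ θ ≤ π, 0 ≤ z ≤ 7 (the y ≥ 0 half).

In cylindrical coordinates, x = r cos(θ), y = r sin(θ), z = z, and dV = r dr dθ dz.

The integrand becomes 9r^2, so

    ∭_E (9x^2 + 9y^2) dV = ∫_{0}^{π} ∫_{0}^{7} ∫_{0}^{7} (9r^2) · r dz dr dθ.

Inner (z): 63r^3.
Middle (r from 0 to 7): 151263/4.
Outer (θ): 151263π/4.

Therefore the triple integral equals 151263π/4.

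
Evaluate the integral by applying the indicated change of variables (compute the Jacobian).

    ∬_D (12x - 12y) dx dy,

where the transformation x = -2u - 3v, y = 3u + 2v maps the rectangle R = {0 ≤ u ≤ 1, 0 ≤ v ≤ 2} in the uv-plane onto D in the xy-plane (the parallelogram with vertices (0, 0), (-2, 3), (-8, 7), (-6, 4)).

Compute the Jacobian determinant of (x, y) with respect to (u, v):

    ∂(x,y)/∂(u,v) = | -2  -3 | = (-2)(2) - (-3)(3) = 5.
                   | 3  2 |

Its absolute value is |J| = 5 (the area scaling factor).

Substituting x = -2u - 3v, y = 3u + 2v into the integrand,

    12x - 12y → -60u - 60v,

so the integral becomes

    ∬_R (-60u - 60v) · |J| du dv = ∫_0^1 ∫_0^2 (-300u - 300v) dv du.

Inner (v): -600u - 600.
Outer (u): -900.

Therefore ∬_D (12x - 12y) dx dy = -900.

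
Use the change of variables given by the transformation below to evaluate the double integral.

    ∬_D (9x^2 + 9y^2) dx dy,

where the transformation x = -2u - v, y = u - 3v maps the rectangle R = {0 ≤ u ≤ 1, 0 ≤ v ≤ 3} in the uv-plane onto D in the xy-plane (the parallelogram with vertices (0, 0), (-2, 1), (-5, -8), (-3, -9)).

Compute the Jacobian determinant of (x, y) with respect to (u, v):

    ∂(x,y)/∂(u,v) = | -2  -1 | = (-2)(-3) - (-1)(1) = 7.
                   | 1  -3 |

Its absolute value is |J| = 7 (the area scaling factor).

Substituting x = -2u - v, y = u - 3v into the integrand,

    9x^2 + 9y^2 → 45u^2 - 18u v + 90v^2,

so the integral becomes

    ∬_R (45u^2 - 18u v + 90v^2) · |J| du dv = ∫_0^1 ∫_0^3 (315u^2 - 126u v + 630v^2) dv du.

Inner (v): 945u^2 - 567u + 5670.
Outer (u): 11403/2.

Therefore ∬_D (9x^2 + 9y^2) dx dy = 11403/2.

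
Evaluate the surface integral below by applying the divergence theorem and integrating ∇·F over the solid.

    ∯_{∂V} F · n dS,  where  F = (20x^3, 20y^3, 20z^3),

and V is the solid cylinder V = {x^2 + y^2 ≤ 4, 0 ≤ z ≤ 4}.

By the divergence theorem,

    ∯_{∂V} F · n dS = ∭_V (∇ · F) dV.

Compute the divergence:
    ∇ · F = ∂F_x/∂x + ∂F_y/∂y + ∂F_z/∂z = 60x^2 + 60y^2 + 60z^2.

In cylindrical coordinates, x = r cos(θ), y = r sin(θ), z = z, dV = r dr dθ dz, with 0 ≤ r ≤ 2, 0 ≤ θ ≤ 2π, 0 ≤ z ≤ 4.

The integrand, after substitution and multiplying by the volume element, becomes (60r^2 + 60z^2) · r, so

    ∭_V (∇·F) dV = ∫_0^{2π} ∫_0^{2} ∫_0^{4} (60r^2 + 60z^2) · r dz dr dθ.

Inner (z from 0 to 4): 240r^3 + 1280r.
Middle (r from 0 to 2): 3520.
Outer (θ from 0 to 2π): 7040π.

Therefore ∯_{∂V} F · n dS = 7040π.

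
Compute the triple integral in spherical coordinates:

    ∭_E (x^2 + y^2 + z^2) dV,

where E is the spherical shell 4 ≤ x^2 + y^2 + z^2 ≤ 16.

In spherical coordinates, x = ρ sin(φ) cos(θ), y = ρ sin(φ) sin(θ), z = ρ cos(φ), and dV = ρ^2 sin(φ) dρ dφ dθ.

The integrand becomes ρ^2, so

    ∭_E (x^2 + y^2 + z^2) dV = ∫_{0}^{2π} ∫_{0}^{π} ∫_{2}^{4} (ρ^2) · ρ^2 sin(φ) dρ dφ dθ.

Inner (ρ): 992sin(φ)/5.
Middle (φ): 1984/5.
Outer (θ): 3968π/5.

Therefore the triple integral equals 3968π/5.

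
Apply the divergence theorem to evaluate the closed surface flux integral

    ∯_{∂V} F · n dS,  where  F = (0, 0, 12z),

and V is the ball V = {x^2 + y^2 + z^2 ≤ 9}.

By the divergence theorem,

    ∯_{∂V} F · n dS = ∭_V (∇ · F) dV.

Compute the divergence:
    ∇ · F = ∂F_x/∂x + ∂F_y/∂y + ∂F_z/∂z = 0 + 0 + 12 = 12.

In spherical coordinates, x = ρ sin(φ) cos(θ), y = ρ sin(φ) sin(θ), z = ρ cos(φ), dV = ρ^2 sin(φ) dρ dφ dθ, with 0 ≤ ρ ≤ 3, 0 ≤ φ ≤ π, 0 ≤ θ ≤ 2π.

The integrand, after substitution and multiplying by the volume element, becomes (12) · ρ^2 sin(φ), so

    ∭_V (∇·F) dV = ∫_0^{2π} ∫_0^{π} ∫_0^{3} (12) · ρ^2 sin(φ) dρ dφ dθ.

Inner (ρ from 0 to 3): 108sin(φ).
Middle (φ from 0 to π): 216.
Outer (θ from 0 to 2π): 432π.

Therefore ∯_{∂V} F · n dS = 432π.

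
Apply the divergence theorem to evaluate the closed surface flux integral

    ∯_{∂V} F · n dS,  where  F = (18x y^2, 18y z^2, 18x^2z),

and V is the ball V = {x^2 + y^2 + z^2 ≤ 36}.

By the divergence theorem,

    ∯_{∂V} F · n dS = ∭_V (∇ · F) dV.

Compute the divergence:
    ∇ · F = ∂F_x/∂x + ∂F_y/∂y + ∂F_z/∂z = 18y^2 + 18z^2 + 18x^2 = 18x^2 + 18y^2 + 18z^2.

In spherical coordinates, x = ρ sin(φ) cos(θ), y = ρ sin(φ) sin(θ), z = ρ cos(φ), dV = ρ^2 sin(φ) dρ dφ dθ, with 0 ≤ ρ ≤ 6, 0 ≤ φ ≤ π, 0 ≤ θ ≤ 2π.

The integrand, after substitution and multiplying by the volume element, becomes (18ρ^2) · ρ^2 sin(φ), so

    ∭_V (∇·F) dV = ∫_0^{2π} ∫_0^{π} ∫_0^{6} (18ρ^2) · ρ^2 sin(φ) dρ dφ dθ.

Inner (ρ from 0 to 6): 139968sin(φ)/5.
Middle (φ from 0 to π): 279936/5.
Outer (θ from 0 to 2π): 559872π/5.

Therefore ∯_{∂V} F · n dS = 559872π/5.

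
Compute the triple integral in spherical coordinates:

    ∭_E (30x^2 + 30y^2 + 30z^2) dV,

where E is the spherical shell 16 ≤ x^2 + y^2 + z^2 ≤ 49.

In spherical coordinates, x = ρ sin(φ) cos(θ), y = ρ sin(φ) sin(θ), z = ρ cos(φ), and dV = ρ^2 sin(φ) dρ dφ dθ.

The integrand becomes 30ρ^2, so

    ∭_E (30x^2 + 30y^2 + 30z^2) dV = ∫_{0}^{2π} ∫_{0}^{π} ∫_{4}^{7} (30ρ^2) · ρ^2 sin(φ) dρ dφ dθ.

Inner (ρ): 94698sin(φ).
Middle (φ): 189396.
Outer (θ): 378792π.

Therefore the triple integral equals 378792π.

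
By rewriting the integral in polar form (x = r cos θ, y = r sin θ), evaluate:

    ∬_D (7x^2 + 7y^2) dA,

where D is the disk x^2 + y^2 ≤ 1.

The region D is 0 ≤ r ≤ 1, 0 ≤ θ ≤ 2π in polar coordinates, where x = r cos(θ), y = r sin(θ), and dA = r dr dθ.

Under the substitution, the integrand becomes 7r^2, so

    ∬_D (7x^2 + 7y^2) dA = ∫_{0}^{2π} ∫_{0}^{1} (7r^2) · r dr dθ.

Inner integral (in r): ∫_{0}^{1} (7r^2) · r dr = 7/4.

Outer integral (in θ): ∫_{0}^{2π} (7/4) dθ = 7π/2.

Therefore ∬_D (7x^2 + 7y^2) dA = 7π/2.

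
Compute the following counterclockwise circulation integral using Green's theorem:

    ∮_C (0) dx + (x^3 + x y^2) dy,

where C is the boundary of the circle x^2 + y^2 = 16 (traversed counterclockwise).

Green's theorem converts the closed line integral into a double integral over the enclosed region D:

    ∮_C P dx + Q dy = ∬_D (∂Q/∂x - ∂P/∂y) dA.

Here P = 0, Q = x^3 + x y^2, so

    ∂Q/∂x = 3x^2 + y^2,    ∂P/∂y = 0,
    ∂Q/∂x - ∂P/∂y = 3x^2 + y^2.

D is the region x^2 + y^2 ≤ 16. Evaluating the double integral:

In polar coordinates (x = r cos θ, y = r sin θ, dA = r dr dθ) the integrand becomes r^2(cos(2θ) + 2), so

    ∬_D (3x^2 + y^2) dA = ∫_0^{2π} ∫_0^{4} (r^2(cos(2θ) + 2)) · r dr dθ.

Inner (r from 0 to 4): 64cos(2θ) + 128.
Outer (θ from 0 to 2π): 256π.

Therefore ∮_C P dx + Q dy = 256π.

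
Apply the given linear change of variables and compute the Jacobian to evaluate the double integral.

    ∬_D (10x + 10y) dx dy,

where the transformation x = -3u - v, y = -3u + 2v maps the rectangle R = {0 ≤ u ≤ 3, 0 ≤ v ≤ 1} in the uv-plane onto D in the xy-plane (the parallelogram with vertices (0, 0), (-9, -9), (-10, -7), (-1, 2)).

Compute the Jacobian determinant of (x, y) with respect to (u, v):

    ∂(x,y)/∂(u,v) = | -3  -1 | = (-3)(2) - (-1)(-3) = -9.
                   | -3  2 |

Its absolute value is |J| = 9 (the area scaling factor).

Substituting x = -3u - v, y = -3u + 2v into the integrand,

    10x + 10y → -60u + 10v,

so the integral becomes

    ∬_R (-60u + 10v) · |J| du dv = ∫_0^3 ∫_0^1 (-540u + 90v) dv du.

Inner (v): 45 - 540u.
Outer (u): -2295.

Therefore ∬_D (10x + 10y) dx dy = -2295.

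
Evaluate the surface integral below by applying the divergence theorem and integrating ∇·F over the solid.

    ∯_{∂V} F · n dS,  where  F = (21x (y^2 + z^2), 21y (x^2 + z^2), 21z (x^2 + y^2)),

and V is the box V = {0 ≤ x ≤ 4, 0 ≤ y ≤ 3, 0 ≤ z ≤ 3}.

By the divergence theorem,

    ∯_{∂V} F · n dS = ∭_V (∇ · F) dV.

Compute the divergence:
    ∇ · F = ∂F_x/∂x + ∂F_y/∂y + ∂F_z/∂z = 21y^2 + 21z^2 + 21x^2 + 21z^2 + 21x^2 + 21y^2 = 42x^2 + 42y^2 + 42z^2.

V is a rectangular box, so dV = dx dy dz with 0 ≤ x ≤ 4, 0 ≤ y ≤ 3, 0 ≤ z ≤ 3.

Integrate (42x^2 + 42y^2 + 42z^2) over V as an iterated integral:

    ∭_V (∇·F) dV = ∫_0^{4} ∫_0^{3} ∫_0^{3} (42x^2 + 42y^2 + 42z^2) dz dy dx.

Inner (z from 0 to 3): 126x^2 + 126y^2 + 378.
Middle (y from 0 to 3): 378x^2 + 2268.
Outer (x from 0 to 4): 17136.

Therefore ∯_{∂V} F · n dS = 17136.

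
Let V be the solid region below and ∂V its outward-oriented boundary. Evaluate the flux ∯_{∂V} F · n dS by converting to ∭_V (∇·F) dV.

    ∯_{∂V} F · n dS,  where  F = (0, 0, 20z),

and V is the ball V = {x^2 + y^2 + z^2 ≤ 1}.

By the divergence theorem,

    ∯_{∂V} F · n dS = ∭_V (∇ · F) dV.

Compute the divergence:
    ∇ · F = ∂F_x/∂x + ∂F_y/∂y + ∂F_z/∂z = 0 + 0 + 20 = 20.

In spherical coordinates, x = ρ sin(φ) cos(θ), y = ρ sin(φ) sin(θ), z = ρ cos(φ), dV = ρ^2 sin(φ) dρ dφ dθ, with 0 ≤ ρ ≤ 1, 0 ≤ φ ≤ π, 0 ≤ θ ≤ 2π.

The integrand, after substitution and multiplying by the volume element, becomes (20) · ρ^2 sin(φ), so

    ∭_V (∇·F) dV = ∫_0^{2π} ∫_0^{π} ∫_0^{1} (20) · ρ^2 sin(φ) dρ dφ dθ.

Inner (ρ from 0 to 1): 20sin(φ)/3.
Middle (φ from 0 to π): 40/3.
Outer (θ from 0 to 2π): 80π/3.

Therefore ∯_{∂V} F · n dS = 80π/3.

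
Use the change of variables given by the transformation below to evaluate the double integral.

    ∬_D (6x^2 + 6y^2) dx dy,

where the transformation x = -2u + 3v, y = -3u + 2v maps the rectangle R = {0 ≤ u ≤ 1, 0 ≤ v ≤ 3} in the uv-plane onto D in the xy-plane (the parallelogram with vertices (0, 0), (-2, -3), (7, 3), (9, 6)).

Compute the Jacobian determinant of (x, y) with respect to (u, v):

    ∂(x,y)/∂(u,v) = | -2  3 | = (-2)(2) - (3)(-3) = 5.
                   | -3  2 |

Its absolute value is |J| = 5 (the area scaling factor).

Substituting x = -2u + 3v, y = -3u + 2v into the integrand,

    6x^2 + 6y^2 → 78u^2 - 144u v + 78v^2,

so the integral becomes

    ∬_R (78u^2 - 144u v + 78v^2) · |J| du dv = ∫_0^1 ∫_0^3 (390u^2 - 720u v + 390v^2) dv du.

Inner (v): 1170u^2 - 3240u + 3510.
Outer (u): 2280.

Therefore ∬_D (6x^2 + 6y^2) dx dy = 2280.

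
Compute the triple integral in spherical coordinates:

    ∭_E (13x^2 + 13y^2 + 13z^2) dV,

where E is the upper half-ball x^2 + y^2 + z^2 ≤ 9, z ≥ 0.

In spherical coordinates, x = ρ sin(φ) cos(θ), y = ρ sin(φ) sin(θ), z = ρ cos(φ), and dV = ρ^2 sin(φ) dρ dφ dθ.

The integrand becomes 13ρ^2, so

    ∭_E (13x^2 + 13y^2 + 13z^2) dV = ∫_{0}^{2π} ∫_{0}^{π/2} ∫_{0}^{3} (13ρ^2) · ρ^2 sin(φ) dρ dφ dθ.

Inner (ρ): 3159sin(φ)/5.
Middle (φ): 3159/5.
Outer (θ): 6318π/5.

Therefore the triple integral equals 6318π/5.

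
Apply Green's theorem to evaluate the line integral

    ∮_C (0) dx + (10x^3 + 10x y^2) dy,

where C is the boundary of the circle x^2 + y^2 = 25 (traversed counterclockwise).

Green's theorem converts the closed line integral into a double integral over the enclosed region D:

    ∮_C P dx + Q dy = ∬_D (∂Q/∂x - ∂P/∂y) dA.

Here P = 0, Q = 10x^3 + 10x y^2, so

    ∂Q/∂x = 30x^2 + 10y^2,    ∂P/∂y = 0,
    ∂Q/∂x - ∂P/∂y = 30x^2 + 10y^2.

D is the region x^2 + y^2 ≤ 25. Evaluating the double integral:

In polar coordinates (x = r cos θ, y = r sin θ, dA = r dr dθ) the integrand becomes 10r^2(cos(2θ) + 2), so

    ∬_D (30x^2 + 10y^2) dA = ∫_0^{2π} ∫_0^{5} (10r^2(cos(2θ) + 2)) · r dr dθ.

Inner (r from 0 to 5): 9375/2 - 3125sin(θ)^2.
Outer (θ from 0 to 2π): 6250π.

Therefore ∮_C P dx + Q dy = 6250π.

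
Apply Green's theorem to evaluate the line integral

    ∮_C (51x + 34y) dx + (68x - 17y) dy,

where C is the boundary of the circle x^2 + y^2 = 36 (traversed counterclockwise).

Green's theorem converts the closed line integral into a double integral over the enclosed region D:

    ∮_C P dx + Q dy = ∬_D (∂Q/∂x - ∂P/∂y) dA.

Here P = 51x + 34y, Q = 68x - 17y, so

    ∂Q/∂x = 68,    ∂P/∂y = 34,
    ∂Q/∂x - ∂P/∂y = 34.

D is the region x^2 + y^2 ≤ 36. Evaluating the double integral:

In polar coordinates (x = r cos θ, y = r sin θ, dA = r dr dθ) the integrand becomes 34, so

    ∬_D (34) dA = ∫_0^{2π} ∫_0^{6} (34) · r dr dθ.

Inner (r from 0 to 6): 612.
Outer (θ from 0 to 2π): 1224π.

Therefore ∮_C P dx + Q dy = 1224π.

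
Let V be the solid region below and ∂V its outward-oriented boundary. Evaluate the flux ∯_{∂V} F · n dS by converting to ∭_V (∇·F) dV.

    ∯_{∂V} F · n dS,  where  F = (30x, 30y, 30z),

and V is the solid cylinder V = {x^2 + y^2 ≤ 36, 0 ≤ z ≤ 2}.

By the divergence theorem,

    ∯_{∂V} F · n dS = ∭_V (∇ · F) dV.

Compute the divergence:
    ∇ · F = ∂F_x/∂x + ∂F_y/∂y + ∂F_z/∂z = 30 + 30 + 30 = 90.

In cylindrical coordinates, x = r cos(θ), y = r sin(θ), z = z, dV = r dr dθ dz, with 0 ≤ r ≤ 6, 0 ≤ θ ≤ 2π, 0 ≤ z ≤ 2.

The integrand, after substitution and multiplying by the volume element, becomes (90) · r, so

    ∭_V (∇·F) dV = ∫_0^{2π} ∫_0^{6} ∫_0^{2} (90) · r dz dr dθ.

Inner (z from 0 to 2): 180r.
Middle (r from 0 to 6): 3240.
Outer (θ from 0 to 2π): 6480π.

Therefore ∯_{∂V} F · n dS = 6480π.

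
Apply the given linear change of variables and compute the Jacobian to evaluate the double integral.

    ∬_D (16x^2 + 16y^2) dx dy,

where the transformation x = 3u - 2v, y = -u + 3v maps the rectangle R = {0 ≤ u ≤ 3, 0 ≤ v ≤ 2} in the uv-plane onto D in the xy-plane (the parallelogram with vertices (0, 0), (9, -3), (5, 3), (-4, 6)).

Compute the Jacobian determinant of (x, y) with respect to (u, v):

    ∂(x,y)/∂(u,v) = | 3  -2 | = (3)(3) - (-2)(-1) = 7.
                   | -1  3 |

Its absolute value is |J| = 7 (the area scaling factor).

Substituting x = 3u - 2v, y = -u + 3v into the integrand,

    16x^2 + 16y^2 → 160u^2 - 288u v + 208v^2,

so the integral becomes

    ∬_R (160u^2 - 288u v + 208v^2) · |J| du dv = ∫_0^3 ∫_0^2 (1120u^2 - 2016u v + 1456v^2) dv du.

Inner (v): 2240u^2 - 4032u + 11648/3.
Outer (u): 13664.

Therefore ∬_D (16x^2 + 16y^2) dx dy = 13664.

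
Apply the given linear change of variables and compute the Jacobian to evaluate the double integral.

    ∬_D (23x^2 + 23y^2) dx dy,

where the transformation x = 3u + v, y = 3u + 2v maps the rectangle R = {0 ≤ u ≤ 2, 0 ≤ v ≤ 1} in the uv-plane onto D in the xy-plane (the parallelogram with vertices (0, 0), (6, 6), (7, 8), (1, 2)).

Compute the Jacobian determinant of (x, y) with respect to (u, v):

    ∂(x,y)/∂(u,v) = | 3  1 | = (3)(2) - (1)(3) = 3.
                   | 3  2 |

Its absolute value is |J| = 3 (the area scaling factor).

Substituting x = 3u + v, y = 3u + 2v into the integrand,

    23x^2 + 23y^2 → 414u^2 + 414u v + 115v^2,

so the integral becomes

    ∬_R (414u^2 + 414u v + 115v^2) · |J| du dv = ∫_0^2 ∫_0^1 (1242u^2 + 1242u v + 345v^2) dv du.

Inner (v): 1242u^2 + 621u + 115.
Outer (u): 4784.

Therefore ∬_D (23x^2 + 23y^2) dx dy = 4784.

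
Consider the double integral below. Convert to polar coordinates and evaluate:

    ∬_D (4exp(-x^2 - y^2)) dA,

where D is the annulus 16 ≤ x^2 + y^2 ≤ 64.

The region D is 4 ≤ r ≤ 8, 0 ≤ θ ≤ 2π in polar coordinates, where x = r cos(θ), y = r sin(θ), and dA = r dr dθ.

Under the substitution, the integrand becomes 4exp(-r^2), so

    ∬_D (4exp(-x^2 - y^2)) dA = ∫_{0}^{2π} ∫_{4}^{8} (4exp(-r^2)) · r dr dθ.

Inner integral (in r): ∫_{4}^{8} (4exp(-r^2)) · r dr = -(2 - 2exp(48))exp(-64).

Outer integral (in θ): ∫_{0}^{2π} (-(2 - 2exp(48))exp(-64)) dθ = -4π (1 - exp(48))exp(-64).

Therefore ∬_D (4exp(-x^2 - y^2)) dA = -4π (1 - exp(48))exp(-64).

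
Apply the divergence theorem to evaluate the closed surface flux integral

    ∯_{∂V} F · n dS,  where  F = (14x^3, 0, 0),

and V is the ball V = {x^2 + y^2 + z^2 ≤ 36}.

By the divergence theorem,

    ∯_{∂V} F · n dS = ∭_V (∇ · F) dV.

Compute the divergence:
    ∇ · F = ∂F_x/∂x + ∂F_y/∂y + ∂F_z/∂z = 42x^2 + 0 + 0 = 42x^2.

In spherical coordinates, x = ρ sin(φ) cos(θ), y = ρ sin(φ) sin(θ), z = ρ cos(φ), dV = ρ^2 sin(φ) dρ dφ dθ, with 0 ≤ ρ ≤ 6, 0 ≤ φ ≤ π, 0 ≤ θ ≤ 2π.

The integrand, after substitution and multiplying by the volume element, becomes (42ρ^2sin(φ)^2cos(θ)^2) · ρ^2 sin(φ), so

    ∭_V (∇·F) dV = ∫_0^{2π} ∫_0^{π} ∫_0^{6} (42ρ^2sin(φ)^2cos(θ)^2) · ρ^2 sin(φ) dρ dφ dθ.

Inner (ρ from 0 to 6): 326592sin(φ)^3cos(θ)^2/5.
Middle (φ from 0 to π): 435456cos(θ)^2/5.
Outer (θ from 0 to 2π): 435456π/5.

Therefore ∯_{∂V} F · n dS = 435456π/5.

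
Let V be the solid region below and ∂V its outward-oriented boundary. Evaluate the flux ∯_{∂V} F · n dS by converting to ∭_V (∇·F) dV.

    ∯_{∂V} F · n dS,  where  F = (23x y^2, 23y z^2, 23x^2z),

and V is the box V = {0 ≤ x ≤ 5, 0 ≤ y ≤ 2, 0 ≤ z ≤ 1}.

By the divergence theorem,

    ∯_{∂V} F · n dS = ∭_V (∇ · F) dV.

Compute the divergence:
    ∇ · F = ∂F_x/∂x + ∂F_y/∂y + ∂F_z/∂z = 23y^2 + 23z^2 + 23x^2 = 23x^2 + 23y^2 + 23z^2.

V is a rectangular box, so dV = dx dy dz with 0 ≤ x ≤ 5, 0 ≤ y ≤ 2, 0 ≤ z ≤ 1.

Integrate (23x^2 + 23y^2 + 23z^2) over V as an iterated integral:

    ∭_V (∇·F) dV = ∫_0^{5} ∫_0^{2} ∫_0^{1} (23x^2 + 23y^2 + 23z^2) dz dy dx.

Inner (z from 0 to 1): 23x^2 + 23y^2 + 23/3.
Middle (y from 0 to 2): 46x^2 + 230/3.
Outer (x from 0 to 5): 2300.

Therefore ∯_{∂V} F · n dS = 2300.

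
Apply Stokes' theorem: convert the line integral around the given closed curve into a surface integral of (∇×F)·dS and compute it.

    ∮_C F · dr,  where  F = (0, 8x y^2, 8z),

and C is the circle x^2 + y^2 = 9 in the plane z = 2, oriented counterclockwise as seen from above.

Let S be the flat disk x^2 + y^2 ≤ 9 in the plane z = 2, with upward unit normal n̂ = ẑ. By Stokes' theorem,

    ∮_C F · dr = ∬_S (∇ × F) · n̂ dS = ∬_D (curl F)_z dA,

where D is the disk x^2 + y^2 ≤ 9.

Compute the curl of F = (0, 8x y^2, 8z):
    (∇ × F)_x = ∂F_z/∂y - ∂F_y/∂z = 0,
    (∇ × F)_y = ∂F_x/∂z - ∂F_z/∂x = 0,
    (∇ × F)_z = ∂F_y/∂x - ∂F_x/∂y = 8y^2.

On z = 2, (curl F)_z = 8y^2.

Convert to polar (x = r cos θ, y = r sin θ, dA = r dr dθ); the integrand becomes 8r^2sin(θ)^2, so

    ∬_D (curl F)_z dA = ∫_0^{2π} ∫_0^{3} (8r^2sin(θ)^2) · r dr dθ.

Inner (r from 0 to 3): 162sin(θ)^2.
Outer (θ from 0 to 2π): 162π.

Therefore ∮_C F · dr = 162π.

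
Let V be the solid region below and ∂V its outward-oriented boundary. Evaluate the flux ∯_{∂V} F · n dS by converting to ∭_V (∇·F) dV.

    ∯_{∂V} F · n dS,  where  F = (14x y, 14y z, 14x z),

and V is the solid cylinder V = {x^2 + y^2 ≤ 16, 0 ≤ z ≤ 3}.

By the divergence theorem,

    ∯_{∂V} F · n dS = ∭_V (∇ · F) dV.

Compute the divergence:
    ∇ · F = ∂F_x/∂x + ∂F_y/∂y + ∂F_z/∂z = 14y + 14z + 14x = 14x + 14y + 14z.

In cylindrical coordinates, x = r cos(θ), y = r sin(θ), z = z, dV = r dr dθ dz, with 0 ≤ r ≤ 4, 0 ≤ θ ≤ 2π, 0 ≤ z ≤ 3.

The integrand, after substitution and multiplying by the volume element, becomes (14sqrt(2)r sin(θ + π/4) + 14z) · r, so

    ∭_V (∇·F) dV = ∫_0^{2π} ∫_0^{4} ∫_0^{3} (14sqrt(2)r sin(θ + π/4) + 14z) · r dz dr dθ.

Inner (z from 0 to 3): 21r (2sqrt(2)r sin(θ + π/4) + 3).
Middle (r from 0 to 4): 896sqrt(2)sin(θ + π/4) + 504.
Outer (θ from 0 to 2π): 1008π.

Therefore ∯_{∂V} F · n dS = 1008π.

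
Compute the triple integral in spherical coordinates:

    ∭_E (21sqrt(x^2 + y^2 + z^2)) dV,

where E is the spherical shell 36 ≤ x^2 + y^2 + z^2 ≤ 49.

In spherical coordinates, x = ρ sin(φ) cos(θ), y = ρ sin(φ) sin(θ), z = ρ cos(φ), and dV = ρ^2 sin(φ) dρ dφ dθ.

The integrand becomes 21ρ, so

    ∭_E (21sqrt(x^2 + y^2 + z^2)) dV = ∫_{0}^{2π} ∫_{0}^{π} ∫_{6}^{7} (21ρ) · ρ^2 sin(φ) dρ dφ dθ.

Inner (ρ): 23205sin(φ)/4.
Middle (φ): 23205/2.
Outer (θ): 23205π.

Therefore the triple integral equals 23205π.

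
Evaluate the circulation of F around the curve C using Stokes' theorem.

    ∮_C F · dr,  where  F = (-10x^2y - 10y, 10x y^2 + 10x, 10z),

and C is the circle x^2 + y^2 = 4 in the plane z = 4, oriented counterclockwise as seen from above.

Let S be the flat disk x^2 + y^2 ≤ 4 in the plane z = 4, with upward unit normal n̂ = ẑ. By Stokes' theorem,

    ∮_C F · dr = ∬_S (∇ × F) · n̂ dS = ∬_D (curl F)_z dA,

where D is the disk x^2 + y^2 ≤ 4.

Compute the curl of F = (-10x^2y - 10y, 10x y^2 + 10x, 10z):
    (∇ × F)_x = ∂F_z/∂y - ∂F_y/∂z = 0,
    (∇ × F)_y = ∂F_x/∂z - ∂F_z/∂x = 0,
    (∇ × F)_z = ∂F_y/∂x - ∂F_x/∂y = 10x^2 + 10y^2 + 20.

On z = 4, (curl F)_z = 10x^2 + 10y^2 + 20.

Convert to polar (x = r cos θ, y = r sin θ, dA = r dr dθ); the integrand becomes 10r^2 + 20, so

    ∬_D (curl F)_z dA = ∫_0^{2π} ∫_0^{2} (10r^2 + 20) · r dr dθ.

Inner (r from 0 to 2): 80.
Outer (θ from 0 to 2π): 160π.

Therefore ∮_C F · dr = 160π.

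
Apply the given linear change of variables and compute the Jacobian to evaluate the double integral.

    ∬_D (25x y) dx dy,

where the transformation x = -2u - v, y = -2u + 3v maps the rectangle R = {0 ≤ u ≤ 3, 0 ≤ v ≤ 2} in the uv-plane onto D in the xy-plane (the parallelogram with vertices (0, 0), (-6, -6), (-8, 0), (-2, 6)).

Compute the Jacobian determinant of (x, y) with respect to (u, v):

    ∂(x,y)/∂(u,v) = | -2  -1 | = (-2)(3) - (-1)(-2) = -8.
                   | -2  3 |

Its absolute value is |J| = 8 (the area scaling factor).

Substituting x = -2u - v, y = -2u + 3v into the integrand,

    25x y → 100u^2 - 100u v - 75v^2,

so the integral becomes

    ∬_R (100u^2 - 100u v - 75v^2) · |J| du dv = ∫_0^3 ∫_0^2 (800u^2 - 800u v - 600v^2) dv du.

Inner (v): 1600u^2 - 1600u - 1600.
Outer (u): 2400.

Therefore ∬_D (25x y) dx dy = 2400.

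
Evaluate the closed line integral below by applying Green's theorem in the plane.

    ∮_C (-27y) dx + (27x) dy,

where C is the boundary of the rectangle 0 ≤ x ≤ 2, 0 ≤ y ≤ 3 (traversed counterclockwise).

Green's theorem converts the closed line integral into a double integral over the enclosed region D:

    ∮_C P dx + Q dy = ∬_D (∂Q/∂x - ∂P/∂y) dA.

Here P = -27y, Q = 27x, so

    ∂Q/∂x = 27,    ∂P/∂y = -27,
    ∂Q/∂x - ∂P/∂y = 54.

D is the region 0 ≤ x ≤ 2, 0 ≤ y ≤ 3. Evaluating the double integral:

    ∬_D (54) dA = ∫_0^{2} ∫_0^{3} (54) dy dx.

Inner (y from 0 to 3): 162.
Outer (x from 0 to 2): 324.

Therefore ∮_C P dx + Q dy = 324.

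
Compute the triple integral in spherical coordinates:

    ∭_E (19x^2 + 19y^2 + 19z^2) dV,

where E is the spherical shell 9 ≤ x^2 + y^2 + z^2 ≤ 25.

In spherical coordinates, x = ρ sin(φ) cos(θ), y = ρ sin(φ) sin(θ), z = ρ cos(φ), and dV = ρ^2 sin(φ) dρ dφ dθ.

The integrand becomes 19ρ^2, so

    ∭_E (19x^2 + 19y^2 + 19z^2) dV = ∫_{0}^{2π} ∫_{0}^{π} ∫_{3}^{5} (19ρ^2) · ρ^2 sin(φ) dρ dφ dθ.

Inner (ρ): 54758sin(φ)/5.
Middle (φ): 109516/5.
Outer (θ): 219032π/5.

Therefore the triple integral equals 219032π/5.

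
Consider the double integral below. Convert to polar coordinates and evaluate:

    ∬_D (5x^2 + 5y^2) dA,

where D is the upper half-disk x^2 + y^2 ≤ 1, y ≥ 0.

The region D is 0 ≤ r ≤ 1, 0 ≤ θ ≤ π in polar coordinates, where x = r cos(θ), y = r sin(θ), and dA = r dr dθ.

Under the substitution, the integrand becomes 5r^2, so

    ∬_D (5x^2 + 5y^2) dA = ∫_{0}^{π} ∫_{0}^{1} (5r^2) · r dr dθ.

Inner integral (in r): ∫_{0}^{1} (5r^2) · r dr = 5/4.

Outer integral (in θ): ∫_{0}^{π} (5/4) dθ = 5π/4.

Therefore ∬_D (5x^2 + 5y^2) dA = 5π/4.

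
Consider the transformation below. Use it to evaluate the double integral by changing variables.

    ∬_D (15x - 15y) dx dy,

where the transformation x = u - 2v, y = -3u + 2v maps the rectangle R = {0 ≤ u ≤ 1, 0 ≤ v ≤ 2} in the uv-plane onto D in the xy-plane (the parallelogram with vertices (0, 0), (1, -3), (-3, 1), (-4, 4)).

Compute the Jacobian determinant of (x, y) with respect to (u, v):

    ∂(x,y)/∂(u,v) = | 1  -2 | = (1)(2) - (-2)(-3) = -4.
                   | -3  2 |

Its absolute value is |J| = 4 (the area scaling factor).

Substituting x = u - 2v, y = -3u + 2v into the integrand,

    15x - 15y → 60u - 60v,

so the integral becomes

    ∬_R (60u - 60v) · |J| du dv = ∫_0^1 ∫_0^2 (240u - 240v) dv du.

Inner (v): 480u - 480.
Outer (u): -240.

Therefore ∬_D (15x - 15y) dx dy = -240.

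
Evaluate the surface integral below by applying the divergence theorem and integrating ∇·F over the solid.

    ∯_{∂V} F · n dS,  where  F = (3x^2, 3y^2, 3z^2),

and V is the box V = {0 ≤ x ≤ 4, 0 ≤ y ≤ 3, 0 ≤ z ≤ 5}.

By the divergence theorem,

    ∯_{∂V} F · n dS = ∭_V (∇ · F) dV.

Compute the divergence:
    ∇ · F = ∂F_x/∂x + ∂F_y/∂y + ∂F_z/∂z = 6x + 6y + 6z.

V is a rectangular box, so dV = dx dy dz with 0 ≤ x ≤ 4, 0 ≤ y ≤ 3, 0 ≤ z ≤ 5.

Integrate (6x + 6y + 6z) over V as an iterated integral:

    ∭_V (∇·F) dV = ∫_0^{4} ∫_0^{3} ∫_0^{5} (6x + 6y + 6z) dz dy dx.

Inner (z from 0 to 5): 30x + 30y + 75.
Middle (y from 0 to 3): 90x + 360.
Outer (x from 0 to 4): 2160.

Therefore ∯_{∂V} F · n dS = 2160.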